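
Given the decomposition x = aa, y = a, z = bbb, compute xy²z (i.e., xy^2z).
aaaabbb

Given x = 'aa', y = 'a', z = 'bbb' and i = 2:

xy^2z = x + y·y·...·y (2 times) + z
       = 'aa' + 'a'^2 + 'bbb'
       = 'aa' + 'aa' + 'bbb'
       = 'aaaabbb'

The pumped string is 'aaaabbb' with length 7.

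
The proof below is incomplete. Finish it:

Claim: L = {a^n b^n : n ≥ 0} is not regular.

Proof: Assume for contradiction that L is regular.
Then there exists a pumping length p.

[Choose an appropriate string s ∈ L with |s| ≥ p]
s = a^p b^p

This string is in L (has equal a's and b's) and has length 2p ≥ p.
Any decomposition xyz with |xy| ≤ p means y consists only of a's,
so pumping will unbalance the counts.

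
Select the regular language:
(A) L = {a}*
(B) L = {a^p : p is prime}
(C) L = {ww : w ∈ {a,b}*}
(A) {a}*

(A) L = {a}* is regular.

This can be recognized by a finite automaton (DFA/NFA).
Regular expressions like {a}* define regular languages.

The other choices are not regular:
- {a^p : p is prime}: After pumping, the length becomes composite
- {ww : w ∈ {a,b}*}: After pumping, the two halves no longer match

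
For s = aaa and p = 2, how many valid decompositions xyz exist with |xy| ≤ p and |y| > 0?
3

For s = 'aaa' with pumping length p = 2:

Constraints: |xy| ≤ 2, |y| > 0

Valid decompositions (|xy| ≤ p, |y| ≥ 1):
  • x='', y='a', z='aa'
  • x='a', y='a', z='a'
  • x='', y='aa', z='a'

Total count: 3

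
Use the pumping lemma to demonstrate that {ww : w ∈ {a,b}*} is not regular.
Assume for contradiction that L is regular, and let p ≥ 1 be the pumping length given by the pumping lemma.
Choose s = a^p b a^p b. Then s ∈ L (take w = a^p b) and |s| = 2p + 2 ≥ p.
By the pumping lemma, s = xyz for some x, y, z with |xy| ≤ p, |y| ≥ 1, and xy^i z ∈ L for every i ≥ 0.
Since |xy| ≤ p and the first p symbols of s are all a's, y = a^k for some k with 1 ≤ k ≤ p.

Take i = 2: t = xy²z = a^(p + k) b a^p b.
Suppose t = uu for some string u. The string t contains exactly two b's and ends in b, so u contains exactly one b and ends in b; hence u = a^j b for some j, and uu = a^j b a^j b. Comparing with t = a^(p + k) b a^p b forces j = p + k (first block) and j = p (second block), which is impossible since k ≥ 1. So t ∉ L.

This contradicts the pumping lemma, which requires xy^i z ∈ L for all i ≥ 0.
Hence L = {ww : w ∈ {a,b}*} is not regular. ∎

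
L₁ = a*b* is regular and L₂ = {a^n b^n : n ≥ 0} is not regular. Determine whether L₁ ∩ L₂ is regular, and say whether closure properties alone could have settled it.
No — L₁ ∩ L₂ is not regular.

Every string a^n b^n already lies in a*b*, so L₁ ∩ L₂ = {a^n b^n : n ≥ 0} = L₂ itself, which is the standard non-regular language (pump s = a^p b^p).

Note that the bare facts "L₁ regular, L₂ non-regular" do not settle the question by themselves: the closure of regular languages under ∪, ∩, complement and difference applies only when BOTH operands are regular. With a non-regular operand the result can come out regular or non-regular depending on the specific languages, so one has to work out L₁ ∩ L₂ for this particular pair, as above.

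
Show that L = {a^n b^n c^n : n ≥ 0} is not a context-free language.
Assume for contradiction that L is context-free, and let p ≥ 1 be the pumping length given by the pumping lemma for CFLs.
Choose s = a^p b^p c^p. Then s ∈ L and |s| = 3p ≥ p.
By the CFL pumping lemma, s = uvxyz for some u, v, x, y, z with |vxy| ≤ p, |vy| ≥ 1, and uv^i xy^i z ∈ L for every i ≥ 0.

Because |vxy| ≤ p, the window vxy cannot contain both an a and a c: any substring of s containing both must include the entire block b^p plus at least one a and one c, so it has length ≥ p + 2 > p.
Hence at least one of the letters a, c does not occur in vy at all.

Take i = 0: the string uxz is obtained from s by deleting |vy| ≥ 1 symbols, so |uxz| = 3p − |vy| < 3p.
But the letter (a or c) that does not occur in vy still occurs exactly p times in uxz. Every string of L with exactly p copies of some letter is a^p b^p c^p, of length 3p. Since |uxz| < 3p, uxz ∉ L.

This contradicts the CFL pumping lemma, which requires uv^i xy^i z ∈ L for all i ≥ 0.
Hence L = {a^n b^n c^n : n ≥ 0} is not context-free. ∎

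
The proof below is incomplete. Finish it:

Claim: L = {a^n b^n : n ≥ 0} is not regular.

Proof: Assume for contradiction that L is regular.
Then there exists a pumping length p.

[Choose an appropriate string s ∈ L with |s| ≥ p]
s = a^p b^p

This string is in L (has equal a's and b's) and has length 2p ≥ p.
Any decomposition xyz with |xy| ≤ p means y consists only of a's,
so pumping will unbalance the counts.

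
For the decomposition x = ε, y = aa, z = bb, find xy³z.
aaaaaabb

Given x = '', y = 'aa', z = 'bb' and i = 3:

xy^3z = x + y·y·...·y (3 times) + z
       = '' + 'aa'^3 + 'bb'
       = '' + 'aaaaaa' + 'bb'
       = 'aaaaaabb'

The pumped string is 'aaaaaabb' with length 8.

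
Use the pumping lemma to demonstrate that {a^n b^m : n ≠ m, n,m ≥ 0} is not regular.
Assume for contradiction that L is regular, and let p ≥ 1 be the pumping length given by the pumping lemma.
Choose s = a^p b^(p + p!). Then s ∈ L because p ≠ p + p! (as p! ≥ 1), and |s| ≥ p.
By the pumping lemma, s = xyz for some x, y, z with |xy| ≤ p, |y| ≥ 1, and xy^i z ∈ L for every i ≥ 0.
Since |xy| ≤ p and the first p symbols of s are all a's, y = a^k for some k with 1 ≤ k ≤ p.
For every i ≥ 0, xy^i z = a^(p + (i − 1)k) b^(p + p!).

Because 1 ≤ k ≤ p, k divides p!. Let t = p!/k (a positive integer) and take i = t + 1.
Then the number of a's is p + tk = p + p!, which equals the number of b's.
So xy^(t+1) z = a^(p + p!) b^(p + p!) has equally many a's and b's and is NOT in L.

This contradicts the pumping lemma, which requires xy^i z ∈ L for all i ≥ 0.
Hence L = {a^n b^m : n ≠ m, n,m ≥ 0} is not regular. ∎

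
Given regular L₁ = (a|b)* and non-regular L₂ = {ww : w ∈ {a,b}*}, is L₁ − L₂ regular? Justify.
No — L₁ − L₂ is not regular.

L₁ − L₂ is the complement of {ww} within {a,b}*. If it were regular, its complement {ww} would be regular as well (regular languages are closed under complement) — contradiction. So L₁ − L₂ is not regular.

Note that the bare facts "L₁ regular, L₂ non-regular" do not settle the question by themselves: the closure of regular languages under ∪, ∩, complement and difference applies only when BOTH operands are regular. With a non-regular operand the result can come out regular or non-regular depending on the specific languages, so one has to work out L₁ − L₂ for this particular pair, as above.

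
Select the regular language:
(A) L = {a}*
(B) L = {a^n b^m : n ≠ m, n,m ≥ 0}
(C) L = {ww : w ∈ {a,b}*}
(A) {a}*

(A) L = {a}* is regular.

This can be recognized by a finite automaton (DFA/NFA).
Regular expressions like {a}* define regular languages.

The other choices are not regular:
- {a^n b^m : n ≠ m, n,m ≥ 0}: After pumping a's, we can make n = m
- {ww : w ∈ {a,b}*}: After pumping, the two halves no longer match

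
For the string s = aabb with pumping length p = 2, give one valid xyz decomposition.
x = 'a', y = 'a', z = 'bb'

For s = aabb and p = 2, one valid decomposition is:
- x = 'a' (length 1)
- y = 'a' (length 1)
- z = 'bb' (length 2)

Verification:
- xyz = 'a' + 'a' + 'bb' = aabb ✓
- |xy| = 2 ≤ 2 ✓
- |y| = 1 > 0 ✓

All pumping lemma constraints are satisfied.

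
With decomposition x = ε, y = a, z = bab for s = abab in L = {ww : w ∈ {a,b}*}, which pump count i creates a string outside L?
i = 0

xy⁰z = ε · ε · bab = bab; bab has odd length 3, so it cannot be written as ww and is not in L.
(Other choices also work, e.g. i = 2, 3; only i = 1 is guaranteed to stay in L since xy¹z = s.)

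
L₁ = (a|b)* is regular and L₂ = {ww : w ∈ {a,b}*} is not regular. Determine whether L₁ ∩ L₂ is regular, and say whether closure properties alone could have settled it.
No — L₁ ∩ L₂ is not regular.

(a|b)* is all strings over {a,b}, so L₁ ∩ L₂ = {ww : w ∈ {a,b}*} = L₂ itself, which is not regular (pump s = a^p b a^p b).

Note that the bare facts "L₁ regular, L₂ non-regular" do not settle the question by themselves: the closure of regular languages under ∪, ∩, complement and difference applies only when BOTH operands are regular. With a non-regular operand the result can come out regular or non-regular depending on the specific languages, so one has to work out L₁ ∩ L₂ for this particular pair, as above.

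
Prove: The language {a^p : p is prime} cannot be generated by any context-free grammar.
Assume for contradiction that L is context-free, and let p ≥ 1 be the pumping length given by the pumping lemma for CFLs.
Choose a prime q with q ≥ p and let s = a^q. Then s ∈ L and |s| = q ≥ p.
By the CFL pumping lemma, s = uvxyz for some u, v, x, y, z with |vxy| ≤ p, |vy| ≥ 1, and uv^i xy^i z ∈ L for every i ≥ 0.
All symbols are a's, so only lengths matter: let k = |vy|, with 1 ≤ k ≤ p. Then |uv^i xy^i z| = q + (i − 1)k.

Take i = q + 1: the length is q + qk = q(k + 1).
Both factors satisfy q ≥ 2 and k + 1 ≥ 2, so q(k + 1) is composite and uv^(q+1) xy^(q+1) z ∉ L.

This contradicts the CFL pumping lemma, which requires uv^i xy^i z ∈ L for all i ≥ 0.
Hence L = {a^p : p is prime} is not context-free. ∎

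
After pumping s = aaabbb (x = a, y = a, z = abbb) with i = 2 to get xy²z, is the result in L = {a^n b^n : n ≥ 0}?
No

xy²z = a · aa · abbb = aaaabbb.
aaaabbb has 4 a's and 3 b's; 4 ≠ 3, so it is not in L.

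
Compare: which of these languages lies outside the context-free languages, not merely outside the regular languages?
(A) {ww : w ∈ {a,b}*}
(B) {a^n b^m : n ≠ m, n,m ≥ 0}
(A) {ww : w ∈ {a,b}*}

(A) {ww : w ∈ {a,b}*} requires the CFL pumping lemma.

- {a^n b^m : n ≠ m, n,m ≥ 0} is context-free (but not regular)
  • Can be shown non-regular with the regular pumping lemma
  • After pumping a's, we can make n = m

- {ww : w ∈ {a,b}*} is NOT context-free
  • Requires the CFL pumping lemma to prove
  • Even a PDA cannot compare two arbitrary halves symbol by symbol; CFL pumping on a^p b^p a^p b^p fails

The CFL pumping lemma is "stronger" in that it can prove non-membership
in the larger class of context-free languages.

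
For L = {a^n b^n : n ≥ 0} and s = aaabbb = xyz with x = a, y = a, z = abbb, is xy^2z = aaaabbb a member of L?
No

xy²z = a · aa · abbb = aaaabbb.
aaaabbb has 4 a's and 3 b's; 4 ≠ 3, so it is not in L.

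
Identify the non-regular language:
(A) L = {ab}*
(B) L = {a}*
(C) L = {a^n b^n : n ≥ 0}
(C) {a^n b^n : n ≥ 0}

(C) L = {a^n b^n : n ≥ 0} is NOT regular.

The pumping lemma can be used to prove this:
After pumping, the number of a's and b's become unequal

The other languages are regular because they can be recognized by finite automata.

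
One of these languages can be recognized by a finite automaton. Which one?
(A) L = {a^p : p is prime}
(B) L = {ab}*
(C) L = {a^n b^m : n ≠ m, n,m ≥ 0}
(B) {ab}*

(B) L = {ab}* is regular.

This can be recognized by a finite automaton (DFA/NFA).
Regular expressions like {ab}* define regular languages.

The other choices are not regular:
- {a^p : p is prime}: After pumping, the length becomes composite
- {a^n b^m : n ≠ m, n,m ≥ 0}: After pumping a's, we can make n = m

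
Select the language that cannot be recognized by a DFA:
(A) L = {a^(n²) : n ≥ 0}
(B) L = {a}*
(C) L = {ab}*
(A) {a^(n²) : n ≥ 0}

(A) L = {a^(n²) : n ≥ 0} is NOT regular.

The pumping lemma can be used to prove this:
After pumping, length is no longer a perfect square

The other languages are regular because they can be recognized by finite automata.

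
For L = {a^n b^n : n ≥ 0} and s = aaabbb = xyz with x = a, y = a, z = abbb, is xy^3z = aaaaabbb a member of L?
No

xy³z = a · aaa · abbb = aaaaabbb.
aaaaabbb has 5 a's and 3 b's; 5 ≠ 3, so it is not in L.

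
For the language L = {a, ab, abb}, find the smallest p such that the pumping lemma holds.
p = 4

For a finite language L, the pumping lemma holds vacuously if p > max|s| for s ∈ L.

The longest string in L = {a, ab, abb} has length 3.
If p = 4, then no string s ∈ L has |s| ≥ p, so the condition is vacuously true.

The minimum pumping length is p = 4.

Why no smaller p works: for any p ≤ 3, the longest string s ∈ L has |s| = 3 ≥ p, so it would
have to be pumpable; but pumping up (i = 2, 3, ...) produces ever longer strings, which cannot all lie in the
finite language L. So the pumping property fails for every p ≤ 3.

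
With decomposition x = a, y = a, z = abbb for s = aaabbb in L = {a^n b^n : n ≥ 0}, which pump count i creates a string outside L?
i = 3

xy³z = a · aaa · abbb = aaaaabbb; aaaaabbb has 5 a's and 3 b's; 5 ≠ 3, so it is not in L.
(Other choices also work, e.g. i = 0, 2; only i = 1 is guaranteed to stay in L since xy¹z = s.)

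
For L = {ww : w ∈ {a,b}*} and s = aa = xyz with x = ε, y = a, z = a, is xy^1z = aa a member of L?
Yes

xy¹z = ε · a · a = aa.
aa splits into halves a · a, which are equal, so it is in L (w = a).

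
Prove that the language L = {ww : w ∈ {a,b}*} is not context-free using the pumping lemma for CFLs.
Assume for contradiction that L is context-free, and let p ≥ 1 be the pumping length given by the pumping lemma for CFLs.
Choose s = a^p b^p a^p b^p. Then s ∈ L (take w = a^p b^p) and |s| = 4p ≥ p.
By the CFL pumping lemma, s = uvxyz for some u, v, x, y, z with |vxy| ≤ p, |vy| ≥ 1, and uv^i xy^i z ∈ L for every i ≥ 0.

Write s as four blocks A₁ B₁ A₂ B₂ with A₁ = A₂ = a^p and B₁ = B₂ = b^p. Since |vxy| ≤ p, the window vxy lies inside at most two adjacent blocks. Take i = 0 and let t = uxz, so |t| = 4p − |vy| with 1 ≤ |vy| ≤ p. If |t| is odd, t ∉ L immediately, so assume |vy| is even (hence |vy| ≥ 2) and |t|/2 = 2p − |vy|/2, which satisfies p ≤ |t|/2 ≤ 2p − 1.

Case 1 (vxy inside A₁B₁): t = a^(p−j) b^(p−l) a^p b^p with j + l = |vy|. The second half of t has length < 2p, so it is a suffix of the trailing a^p b^p and ends in b; the first half is a^(p−j) b^(p−l) a^((j+l)/2), which ends in a because (j+l)/2 ≥ 1. The halves differ, so t ∉ L.

Case 2 (vxy inside B₁A₂, straddling the middle): t = a^p b^(p−j) a^(p−l) b^p with j + l = |vy|. If t = ww, then w is a prefix of t of length ≥ p, so w begins with a^p; and w is a suffix of t of length ≥ p, so w ends with b^p. That forces |w| ≥ 2p, contradicting |w| = |t|/2 ≤ 2p − 1. So t ∉ L.

Case 3 (vxy inside A₂B₂): t = a^p b^p a^(p−j) b^(p−l) with j + l = |vy|. The first half of t is a prefix of a^p b^p, so it begins with a; the second half is b^((j+l)/2) a^(p−j) b^(p−l), which begins with b. The halves differ, so t ∉ L.

In every case uv⁰xy⁰z = uxz ∉ L.

This contradicts the CFL pumping lemma, which requires uv^i xy^i z ∈ L for all i ≥ 0.
Hence L = {ww : w ∈ {a,b}*} is not context-free. ∎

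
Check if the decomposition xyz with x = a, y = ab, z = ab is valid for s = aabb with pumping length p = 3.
Violated: xyz = s

The decomposition x = a, y = ab, z = ab for s = aabb with p = 3
violates the constraint: xyz = s

xyz = 'a' + 'ab' + 'ab' = 'aabab' ≠ 'aabb' = s. The decomposition doesn't reconstruct s.

Pumping lemma constraints:
1. xyz = s (decomposition is valid)
2. |xy| ≤ p
3. |y| > 0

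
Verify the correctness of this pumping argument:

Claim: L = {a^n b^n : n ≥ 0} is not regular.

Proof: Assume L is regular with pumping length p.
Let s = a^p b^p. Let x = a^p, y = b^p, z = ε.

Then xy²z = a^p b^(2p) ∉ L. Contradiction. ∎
The proof is INCORRECT.

Error: The decomposition violates |xy| ≤ p.
With x = a^p and y = b^p, we have |xy| = 2p > p.
The pumping lemma requires |xy| ≤ p, so y must be within the first p characters.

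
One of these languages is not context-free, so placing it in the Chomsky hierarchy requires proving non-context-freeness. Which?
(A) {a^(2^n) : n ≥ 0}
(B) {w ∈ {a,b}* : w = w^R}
(A) {a^(2^n) : n ≥ 0}

(A) {a^(2^n) : n ≥ 0} requires the CFL pumping lemma.

- {w ∈ {a,b}* : w = w^R} is context-free (but not regular)
  • Can be shown non-regular with the regular pumping lemma
  • After pumping, the string is no longer symmetric

- {a^(2^n) : n ≥ 0} is NOT context-free
  • Requires the CFL pumping lemma to prove
  • Gaps between powers of 2 grow exponentially

The CFL pumping lemma is "stronger" in that it can prove non-membership
in the larger class of context-free languages.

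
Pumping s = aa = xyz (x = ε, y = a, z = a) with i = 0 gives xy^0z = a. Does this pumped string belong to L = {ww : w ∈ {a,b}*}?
No

xy⁰z = ε · ε · a = a.
a has odd length 1, so it cannot be written as ww and is not in L.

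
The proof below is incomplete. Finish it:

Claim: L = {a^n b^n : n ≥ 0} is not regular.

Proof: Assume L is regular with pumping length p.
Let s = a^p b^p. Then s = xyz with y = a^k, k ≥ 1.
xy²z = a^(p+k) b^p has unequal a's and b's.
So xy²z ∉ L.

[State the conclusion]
This contradicts the pumping lemma for regular languages,
which guarantees xy^i z ∈ L for all i ≥ 0.

Since our assumption that L is regular leads to a contradiction,
we conclude that L = {a^n b^n : n ≥ 0} is NOT regular. ∎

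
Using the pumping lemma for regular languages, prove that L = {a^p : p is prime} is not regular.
Assume for contradiction that L is regular, and let p ≥ 1 be the pumping length given by the pumping lemma.
Choose a prime q with q ≥ p (one exists because there are infinitely many primes) and let s = a^q. Then s ∈ L and |s| = q ≥ p.
By the pumping lemma, s = xyz for some x, y, z with |xy| ≤ p, |y| ≥ 1, and xy^i z ∈ L for every i ≥ 0.
Here y = a^k for some k with 1 ≤ k ≤ p, and xy^i z = a^(q + (i − 1)k) for every i ≥ 0.

Take i = q + 1: |xy^(q+1) z| = q + qk = q(k + 1).
Both factors satisfy q ≥ 2 and k + 1 ≥ 2, so q(k + 1) is composite, and xy^(q+1) z ∉ L.

This contradicts the pumping lemma, which requires xy^i z ∈ L for all i ≥ 0.
Hence L = {a^p : p is prime} is not regular. ∎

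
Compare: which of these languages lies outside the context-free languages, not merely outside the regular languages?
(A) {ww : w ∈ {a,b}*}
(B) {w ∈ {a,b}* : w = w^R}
(A) {ww : w ∈ {a,b}*}

(A) {ww : w ∈ {a,b}*} requires the CFL pumping lemma.

- {w ∈ {a,b}* : w = w^R} is context-free (but not regular)
  • Can be shown non-regular with the regular pumping lemma
  • After pumping, the string is no longer symmetric

- {ww : w ∈ {a,b}*} is NOT context-free
  • Requires the CFL pumping lemma to prove
  • Cannot verify equality of two arbitrary substrings

The CFL pumping lemma is "stronger" in that it can prove non-membership
in the larger class of context-free languages.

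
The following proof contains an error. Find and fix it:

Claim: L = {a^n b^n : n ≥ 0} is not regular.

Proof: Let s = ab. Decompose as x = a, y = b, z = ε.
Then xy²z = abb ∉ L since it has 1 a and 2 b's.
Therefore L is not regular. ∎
Error: The string s = ab might be shorter than the pumping length p.

Correction: Choose s = a^p b^p to ensure |s| ≥ p. Also, the decomposition is wrong: with |xy| ≤ p, y cannot include b's when s starts with p a's.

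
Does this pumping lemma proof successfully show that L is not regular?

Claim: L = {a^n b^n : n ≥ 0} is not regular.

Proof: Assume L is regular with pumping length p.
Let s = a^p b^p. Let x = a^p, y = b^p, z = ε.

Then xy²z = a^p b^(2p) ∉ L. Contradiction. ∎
The proof is INCORRECT.

Error: The decomposition violates |xy| ≤ p.
With x = a^p and y = b^p, we have |xy| = 2p > p.
The pumping lemma requires |xy| ≤ p, so y must be within the first p characters.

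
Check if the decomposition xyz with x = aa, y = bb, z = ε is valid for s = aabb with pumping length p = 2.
Violated: |xy| ≤ p

The decomposition x = aa, y = bb, z = ε for s = aabb with p = 2
violates the constraint: |xy| ≤ p

|xy| = |aabb| = 4 > 2 = p. The decomposition puts too many characters in xy.

Pumping lemma constraints:
1. xyz = s (decomposition is valid)
2. |xy| ≤ p
3. |y| > 0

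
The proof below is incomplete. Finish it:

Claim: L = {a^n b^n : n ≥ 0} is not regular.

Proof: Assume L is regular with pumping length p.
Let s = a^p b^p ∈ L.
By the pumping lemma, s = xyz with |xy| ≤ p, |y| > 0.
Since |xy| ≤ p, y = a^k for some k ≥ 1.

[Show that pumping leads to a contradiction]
Consider xy²z = a^(p+k) b^p.

Since k ≥ 1, we have p + k > p.
So xy²z has more a's than b's: (p+k) a's vs p b's.
This means xy²z ∉ L because a^n b^n requires equal counts.

This contradicts the pumping lemma which states xy²z ∈ L.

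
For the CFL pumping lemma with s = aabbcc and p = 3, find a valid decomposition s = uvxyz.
u='aa', v='b', x='b', y='c', z='c'

For s = aabbcc with pumping length p = 3:

One valid decomposition:
- u = 'aa'
- v = 'b'
- x = 'b'
- y = 'c'
- z = 'c'

Verification:
- uvxyz = 'aa' + 'b' + 'b' + 'c' + 'c' = aabbcc ✓
- |vxy| = |'bbc'| = 3 ≤ 3 ✓
- |vy| = |'bc'| = 2 > 0 ✓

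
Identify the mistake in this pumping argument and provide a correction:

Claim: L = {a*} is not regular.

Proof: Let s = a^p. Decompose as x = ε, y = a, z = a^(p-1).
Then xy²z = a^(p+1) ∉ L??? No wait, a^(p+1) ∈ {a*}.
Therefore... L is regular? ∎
Error: The proof attempts to show a*  is not regular, but a* IS regular!

Correction: a* is a regular language (recognized by a simple DFA with one accepting state and self-loop on 'a'). The pumping lemma can only prove non-regularity, not regularity. For regular languages, pumping always works.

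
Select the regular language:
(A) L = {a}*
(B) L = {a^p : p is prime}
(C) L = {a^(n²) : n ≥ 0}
(A) {a}*

(A) L = {a}* is regular.

This can be recognized by a finite automaton (DFA/NFA).
Regular expressions like {a}* define regular languages.

The other choices are not regular:
- {a^p : p is prime}: After pumping, the length becomes composite
- {a^(n²) : n ≥ 0}: After pumping, length is no longer a perfect square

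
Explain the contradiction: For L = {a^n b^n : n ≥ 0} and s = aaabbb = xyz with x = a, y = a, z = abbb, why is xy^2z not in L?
xy²z = aaaabbb ∉ L

Pumping with i = 2 replaces y = a by y² = aa:
- Original: s = xyz = aaabbb; aaabbb = a^3 b^3 has equal counts (3 = 3), so it is in L
- Pumped: xy²z = a · aa · abbb = aaaabbb
- aaaabbb has 4 a's and 3 b's; 4 ≠ 3, so it is not in L

The pumping lemma would require xy²z ∈ L, so this decomposition yields a contradiction.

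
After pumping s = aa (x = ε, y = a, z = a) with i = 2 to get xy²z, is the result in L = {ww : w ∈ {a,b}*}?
No

xy²z = ε · aa · a = aaa.
aaa has odd length 3, so it cannot be written as ww and is not in L.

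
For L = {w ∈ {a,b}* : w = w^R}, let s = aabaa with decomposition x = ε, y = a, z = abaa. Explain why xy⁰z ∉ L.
xy⁰z = abaa ∉ L

Pumping with i = 0 replaces y = a by y⁰ = ε:
- Original: s = xyz = aabaa; aabaa reversed is aabaa, the same string, so it is a palindrome and is in L
- Pumped: xy⁰z = ε · ε · abaa = abaa
- abaa reversed is aaba ≠ abaa, so it is not a palindrome and is not in L

The pumping lemma would require xy⁰z ∈ L, so this decomposition yields a contradiction.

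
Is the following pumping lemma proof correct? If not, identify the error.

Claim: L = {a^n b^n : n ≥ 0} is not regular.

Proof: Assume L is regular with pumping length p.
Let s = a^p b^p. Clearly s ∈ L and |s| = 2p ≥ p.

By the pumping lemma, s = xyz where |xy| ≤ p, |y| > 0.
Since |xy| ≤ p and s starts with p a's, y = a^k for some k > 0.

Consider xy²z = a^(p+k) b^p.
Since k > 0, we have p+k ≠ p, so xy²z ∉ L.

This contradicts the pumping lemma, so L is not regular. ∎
The proof is correct.

This proof is valid because:
1. The string s = a^p b^p is correctly in L
2. The decomposition analysis is correct: y must consist only of a's
3. The contradiction is valid: pumping increases a's but not b's
4. The conclusion follows logically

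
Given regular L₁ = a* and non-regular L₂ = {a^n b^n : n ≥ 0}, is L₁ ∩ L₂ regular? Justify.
Yes — L₁ ∩ L₂ is regular.

A string of a* contains no b's, and the only string of {a^n b^n} with no b's is ε (n = 0). So L₁ ∩ L₂ = {ε}, a finite language, which is regular.

Note that the bare facts "L₁ regular, L₂ non-regular" do not settle the question by themselves: the closure of regular languages under ∪, ∩, complement and difference applies only when BOTH operands are regular. With a non-regular operand the result can come out regular or non-regular depending on the specific languages, so one has to work out L₁ ∩ L₂ for this particular pair, as above.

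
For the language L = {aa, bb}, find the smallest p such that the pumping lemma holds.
p = 3

For a finite language L, the pumping lemma holds vacuously if p > max|s| for s ∈ L.

The longest string in L = {aa, bb} has length 2.
If p = 3, then no string s ∈ L has |s| ≥ p, so the condition is vacuously true.

The minimum pumping length is p = 3.

Why no smaller p works: for any p ≤ 2, the longest string s ∈ L has |s| = 2 ≥ p, so it would
have to be pumpable; but pumping up (i = 2, 3, ...) produces ever longer strings, which cannot all lie in the
finite language L. So the pumping property fails for every p ≤ 2.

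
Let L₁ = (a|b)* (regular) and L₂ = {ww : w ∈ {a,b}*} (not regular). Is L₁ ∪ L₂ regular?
Yes — L₁ ∪ L₂ is regular.

{ww} ⊆ (a|b)*, so L₁ ∪ L₂ = (a|b)*, which is regular.

Note that the bare facts "L₁ regular, L₂ non-regular" do not settle the question by themselves: the closure of regular languages under ∪, ∩, complement and difference applies only when BOTH operands are regular. With a non-regular operand the result can come out regular or non-regular depending on the specific languages, so one has to work out L₁ ∪ L₂ for this particular pair, as above.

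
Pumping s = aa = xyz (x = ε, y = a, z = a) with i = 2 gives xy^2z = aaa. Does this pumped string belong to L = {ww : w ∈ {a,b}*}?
No

xy²z = ε · aa · a = aaa.
aaa has odd length 3, so it cannot be written as ww and is not in L.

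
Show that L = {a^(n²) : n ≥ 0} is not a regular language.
Assume for contradiction that L is regular, and let p ≥ 1 be the pumping length given by the pumping lemma.
Choose s = a^(p²). Then s ∈ L and |s| = p² ≥ p.
By the pumping lemma, s = xyz for some x, y, z with |xy| ≤ p, |y| ≥ 1, and xy^i z ∈ L for every i ≥ 0.
Here y = a^k for some k with 1 ≤ k ≤ |xy| ≤ p.

Take i = 2: |xy²z| = p² + k.
Now p² < p² + k ≤ p² + p < p² + 2p + 1 = (p + 1)².
So |xy²z| lies strictly between the consecutive squares p² and (p + 1)², hence is not a perfect square, and xy²z ∉ L.

This contradicts the pumping lemma, which requires xy^i z ∈ L for all i ≥ 0.
Hence L = {a^(n²) : n ≥ 0} is not regular. ∎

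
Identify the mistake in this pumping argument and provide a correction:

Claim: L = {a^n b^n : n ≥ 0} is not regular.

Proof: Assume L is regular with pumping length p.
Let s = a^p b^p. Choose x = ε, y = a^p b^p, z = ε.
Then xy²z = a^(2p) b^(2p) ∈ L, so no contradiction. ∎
Error: The decomposition violates |xy| ≤ p. With y = a^p b^p, |xy| = |y| = 2p > p. (The proof also miscomputes xy²z, which would be a^p b^p a^p b^p rather than a^(2p) b^(2p), and it wrongly treats one harmless decomposition as settling the matter — the prover does not get to choose the decomposition.)

Correction: The pumping lemma requires |xy| ≤ p, and the argument must handle every decomposition satisfying |xy| ≤ p, |y| ≥ 1. Since s starts with p a's, any such y consists only of a's, say y = a^k with k ≥ 1. Then xy²z = a^(p+k) b^p has unequal numbers of a's and b's, so xy²z ∉ L — the required contradiction.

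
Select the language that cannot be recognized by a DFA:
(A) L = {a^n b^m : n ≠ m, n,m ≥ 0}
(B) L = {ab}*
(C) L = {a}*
(A) {a^n b^m : n ≠ m, n,m ≥ 0}

(A) L = {a^n b^m : n ≠ m, n,m ≥ 0} is NOT regular.

The pumping lemma can be used to prove this:
After pumping a's, we can make n = m

The other languages are regular because they can be recognized by finite automata.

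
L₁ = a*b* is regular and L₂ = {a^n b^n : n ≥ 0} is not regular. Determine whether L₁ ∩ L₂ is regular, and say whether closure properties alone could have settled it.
No — L₁ ∩ L₂ is not regular.

Every string a^n b^n already lies in a*b*, so L₁ ∩ L₂ = {a^n b^n : n ≥ 0} = L₂ itself, which is the standard non-regular language (pump s = a^p b^p).

Note that the bare facts "L₁ regular, L₂ non-regular" do not settle the question by themselves: the closure of regular languages under ∪, ∩, complement and difference applies only when BOTH operands are regular. With a non-regular operand the result can come out regular or non-regular depending on the specific languages, so one has to work out L₁ ∩ L₂ for this particular pair, as above.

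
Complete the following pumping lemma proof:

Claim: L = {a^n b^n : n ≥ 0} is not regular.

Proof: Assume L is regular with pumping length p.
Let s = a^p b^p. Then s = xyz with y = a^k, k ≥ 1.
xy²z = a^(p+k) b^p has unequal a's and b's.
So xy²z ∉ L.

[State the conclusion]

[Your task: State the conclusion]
This contradicts the pumping lemma for regular languages,
which guarantees xy^i z ∈ L for all i ≥ 0.

Since our assumption that L is regular leads to a contradiction,
we conclude that L = {a^n b^n : n ≥ 0} is NOT regular. ∎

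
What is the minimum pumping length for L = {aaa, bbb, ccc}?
p = 4

For a finite language L, the pumping lemma holds vacuously if p > max|s| for s ∈ L.

The longest string in L = {aaa, bbb, ccc} has length 3.
If p = 4, then no string s ∈ L has |s| ≥ p, so the condition is vacuously true.

The minimum pumping length is p = 4.

Why no smaller p works: for any p ≤ 3, the longest string s ∈ L has |s| = 3 ≥ p, so it would
have to be pumpable; but pumping up (i = 2, 3, ...) produces ever longer strings, which cannot all lie in the
finite language L. So the pumping property fails for every p ≤ 3.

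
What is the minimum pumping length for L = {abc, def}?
p = 4

For a finite language L, the pumping lemma holds vacuously if p > max|s| for s ∈ L.

The longest string in L = {abc, def} has length 3.
If p = 4, then no string s ∈ L has |s| ≥ p, so the condition is vacuously true.

The minimum pumping length is p = 4.

Why no smaller p works: for any p ≤ 3, the longest string s ∈ L has |s| = 3 ≥ p, so it would
have to be pumpable; but pumping up (i = 2, 3, ...) produces ever longer strings, which cannot all lie in the
finite language L. So the pumping property fails for every p ≤ 3.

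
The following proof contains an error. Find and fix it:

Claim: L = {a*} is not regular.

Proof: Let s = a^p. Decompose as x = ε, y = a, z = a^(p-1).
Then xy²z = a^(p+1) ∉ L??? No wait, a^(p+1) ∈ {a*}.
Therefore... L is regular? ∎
Error: The proof attempts to show a*  is not regular, but a* IS regular!

Correction: a* is a regular language (recognized by a simple DFA with one accepting state and self-loop on 'a'). The pumping lemma can only prove non-regularity, not regularity. For regular languages, pumping always works.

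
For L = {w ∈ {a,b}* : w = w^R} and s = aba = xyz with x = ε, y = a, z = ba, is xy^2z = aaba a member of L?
No

xy²z = ε · aa · ba = aaba.
aaba reversed is abaa ≠ aaba, so it is not a palindrome and is not in L.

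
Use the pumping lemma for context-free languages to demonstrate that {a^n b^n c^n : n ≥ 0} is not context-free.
Assume for contradiction that L is context-free, and let p ≥ 1 be the pumping length given by the pumping lemma for CFLs.
Choose s = a^p b^p c^p. Then s ∈ L and |s| = 3p ≥ p.
By the CFL pumping lemma, s = uvxyz for some u, v, x, y, z with |vxy| ≤ p, |vy| ≥ 1, and uv^i xy^i z ∈ L for every i ≥ 0.

Because |vxy| ≤ p, the window vxy cannot contain both an a and a c: any substring of s containing both must include the entire block b^p plus at least one a and one c, so it has length ≥ p + 2 > p.
Hence at least one of the letters a, c does not occur in vy at all.

Take i = 0: the string uxz is obtained from s by deleting |vy| ≥ 1 symbols, so |uxz| = 3p − |vy| < 3p.
But the letter (a or c) that does not occur in vy still occurs exactly p times in uxz. Every string of L with exactly p copies of some letter is a^p b^p c^p, of length 3p. Since |uxz| < 3p, uxz ∉ L.

This contradicts the CFL pumping lemma, which requires uv^i xy^i z ∈ L for all i ≥ 0.
Hence L = {a^n b^n c^n : n ≥ 0} is not context-free. ∎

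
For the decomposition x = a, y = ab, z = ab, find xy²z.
aababab

Given x = 'a', y = 'ab', z = 'ab' and i = 2:

xy^2z = x + y·y·...·y (2 times) + z
       = 'a' + 'ab'^2 + 'ab'
       = 'a' + 'abab' + 'ab'
       = 'aababab'

The pumped string is 'aababab' with length 7.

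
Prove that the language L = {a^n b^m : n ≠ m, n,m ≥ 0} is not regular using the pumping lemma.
Assume for contradiction that L is regular, and let p ≥ 1 be the pumping length given by the pumping lemma.
Choose s = a^p b^(p + p!). Then s ∈ L because p ≠ p + p! (as p! ≥ 1), and |s| ≥ p.
By the pumping lemma, s = xyz for some x, y, z with |xy| ≤ p, |y| ≥ 1, and xy^i z ∈ L for every i ≥ 0.
Since |xy| ≤ p and the first p symbols of s are all a's, y = a^k for some k with 1 ≤ k ≤ p.
For every i ≥ 0, xy^i z = a^(p + (i − 1)k) b^(p + p!).

Because 1 ≤ k ≤ p, k divides p!. Let t = p!/k (a positive integer) and take i = t + 1.
Then the number of a's is p + tk = p + p!, which equals the number of b's.
So xy^(t+1) z = a^(p + p!) b^(p + p!) has equally many a's and b's and is NOT in L.

This contradicts the pumping lemma, which requires xy^i z ∈ L for all i ≥ 0.
Hence L = {a^n b^m : n ≠ m, n,m ≥ 0} is not regular. ∎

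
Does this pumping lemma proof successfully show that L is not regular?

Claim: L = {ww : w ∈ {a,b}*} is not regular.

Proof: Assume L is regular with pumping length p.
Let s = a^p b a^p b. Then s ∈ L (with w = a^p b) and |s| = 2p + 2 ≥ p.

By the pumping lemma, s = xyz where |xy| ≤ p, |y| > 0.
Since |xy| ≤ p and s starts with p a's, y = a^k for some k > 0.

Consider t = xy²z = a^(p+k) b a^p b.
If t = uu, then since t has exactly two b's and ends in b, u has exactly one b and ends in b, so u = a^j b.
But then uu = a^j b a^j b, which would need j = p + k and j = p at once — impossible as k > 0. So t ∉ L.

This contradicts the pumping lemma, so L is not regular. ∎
The proof is correct.

This proof is valid because:
1. s = a^p b a^p b is in L and is chosen in terms of p, so |s| ≥ p holds for every p
2. The decomposition analysis is correct: |xy| ≤ p forces y to lie inside the leading a's
3. The contradiction is valid: the argument shows a^(p+k) b a^p b cannot be split into two equal halves
4. The conclusion follows logically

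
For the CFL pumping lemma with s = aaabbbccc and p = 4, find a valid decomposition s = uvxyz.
u='aa', v='a', x='bb', y='b', z='ccc'

For s = aaabbbccc with pumping length p = 4:

One valid decomposition:
- u = 'aa'
- v = 'a'
- x = 'bb'
- y = 'b'
- z = 'ccc'

Verification:
- uvxyz = 'aa' + 'a' + 'bb' + 'b' + 'ccc' = aaabbbccc ✓
- |vxy| = |'abbb'| = 4 ≤ 4 ✓
- |vy| = |'ab'| = 2 > 0 ✓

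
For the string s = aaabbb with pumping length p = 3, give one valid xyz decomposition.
x = 'aa', y = 'a', z = 'bbb'

For s = aaabbb and p = 3, one valid decomposition is:
- x = 'aa' (length 2)
- y = 'a' (length 1)
- z = 'bbb' (length 3)

Verification:
- xyz = 'aa' + 'a' + 'bbb' = aaabbb ✓
- |xy| = 3 ≤ 3 ✓
- |y| = 1 > 0 ✓

All pumping lemma constraints are satisfied.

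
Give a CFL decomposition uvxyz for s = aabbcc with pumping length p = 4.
u='a', v='a', x='bb', y='c', z='c'

For s = aabbcc with pumping length p = 4:

One valid decomposition:
- u = 'a'
- v = 'a'
- x = 'bb'
- y = 'c'
- z = 'c'

Verification:
- uvxyz = 'a' + 'a' + 'bb' + 'c' + 'c' = aabbcc ✓
- |vxy| = |'abbc'| = 4 ≤ 4 ✓
- |vy| = |'ac'| = 2 > 0 ✓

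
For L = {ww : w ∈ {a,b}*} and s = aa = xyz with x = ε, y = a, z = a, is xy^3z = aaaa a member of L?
Yes

xy³z = ε · aaa · a = aaaa.
aaaa splits into halves aa · aa, which are equal, so it is in L (w = aa).
(A single pumped string landing in L is not a contradiction by itself; a non-regularity proof needs some i for which xy^i z ∉ L, for every admissible decomposition.)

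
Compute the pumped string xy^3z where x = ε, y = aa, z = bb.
aaaaaabb

Given x = '', y = 'aa', z = 'bb' and i = 3:

xy^3z = x + y·y·...·y (3 times) + z
       = '' + 'aa'^3 + 'bb'
       = '' + 'aaaaaa' + 'bb'
       = 'aaaaaabb'

The pumped string is 'aaaaaabb' with length 8.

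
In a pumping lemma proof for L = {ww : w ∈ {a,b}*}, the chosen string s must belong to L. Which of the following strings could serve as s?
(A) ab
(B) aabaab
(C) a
(B) aabaab

The pumping lemma is applied to a string s that lies in L, so first check membership of each option:
- (A) ab has length 2; its halves are a and b, which differ, so it is not in L ✗
- (B) aabaab splits into halves aab · aab, which are equal, so it is in L (w = aab) ✓
- (C) a has odd length 1, so it cannot be written as ww and is not in L ✗

Only (B) aabaab is in L, so it is the only candidate that could play the role of s.
(In a complete proof one picks s in terms of the pumping length p so that |s| ≥ p is guaranteed; a fixed string like aabaab illustrates the shape of such an s.)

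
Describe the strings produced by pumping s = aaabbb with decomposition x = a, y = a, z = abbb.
{xy^i z : i ≥ 0} = {a^(2+i) b^3 : i ≥ 0} = {aabbb, aaabbb, aaaabbb, ...}

With x = a, y = a, z = abbb: Starting with aaabbb and pumping the second 'a', we get strings with 2+i a's followed by 3 b's for i = 0, 1, 2, ...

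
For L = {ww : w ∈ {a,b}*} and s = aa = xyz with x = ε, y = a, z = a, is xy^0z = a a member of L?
No

xy⁰z = ε · ε · a = a.
a has odd length 1, so it cannot be written as ww and is not in L.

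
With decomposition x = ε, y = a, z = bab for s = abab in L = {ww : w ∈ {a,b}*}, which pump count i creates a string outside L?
i = 2

xy²z = ε · aa · bab = aabab; aabab has odd length 5, so it cannot be written as ww and is not in L.
(Other choices also work, e.g. i = 0, 3; only i = 1 is guaranteed to stay in L since xy¹z = s.)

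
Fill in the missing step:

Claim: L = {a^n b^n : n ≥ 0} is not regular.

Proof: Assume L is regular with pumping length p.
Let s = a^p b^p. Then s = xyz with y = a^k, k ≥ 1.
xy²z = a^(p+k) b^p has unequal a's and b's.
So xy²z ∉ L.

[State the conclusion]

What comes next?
This contradicts the pumping lemma for regular languages,
which guarantees xy^i z ∈ L for all i ≥ 0.

Since our assumption that L is regular leads to a contradiction,
we conclude that L = {a^n b^n : n ≥ 0} is NOT regular. ∎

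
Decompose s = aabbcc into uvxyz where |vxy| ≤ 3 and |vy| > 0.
u='aa', v='b', x='b', y='c', z='c'

For s = aabbcc with pumping length p = 3:

One valid decomposition:
- u = 'aa'
- v = 'b'
- x = 'b'
- y = 'c'
- z = 'c'

Verification:
- uvxyz = 'aa' + 'b' + 'b' + 'c' + 'c' = aabbcc ✓
- |vxy| = |'bbc'| = 3 ≤ 3 ✓
- |vy| = |'bc'| = 2 > 0 ✓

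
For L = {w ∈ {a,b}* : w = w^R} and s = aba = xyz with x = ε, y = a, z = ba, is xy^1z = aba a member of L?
Yes

xy¹z = ε · a · ba = aba.
aba reversed is aba, the same string, so it is a palindrome and is in L.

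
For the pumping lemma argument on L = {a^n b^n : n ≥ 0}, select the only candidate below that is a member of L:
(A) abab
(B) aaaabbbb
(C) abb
(B) aaaabbbb

The pumping lemma is applied to a string s that lies in L, so first check membership of each option:
- (A) abab has an a after a b, so it is not of the form a^n b^n and is not in L ✗
- (B) aaaabbbb = a^4 b^4 has equal counts (4 = 4), so it is in L ✓
- (C) abb has 1 a's and 2 b's; 1 ≠ 2, so it is not in L ✗

Only (B) aaaabbbb is in L, so it is the only candidate that could play the role of s.
(In a complete proof one picks s in terms of the pumping length p so that |s| ≥ p is guaranteed; a fixed string like aaaabbbb illustrates the shape of such an s.)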